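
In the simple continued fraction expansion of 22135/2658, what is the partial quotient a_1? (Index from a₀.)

22135 = 8·2658 + 871   →  a_0 = 8
2658 = 3·871 + 45   →  a_1 = 3

3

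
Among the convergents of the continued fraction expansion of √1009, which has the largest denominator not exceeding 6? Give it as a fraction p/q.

127/4

√1009 = [31; 1, 3, 3, 1, 62, …] (period length 5).
Convergents:
  p_0/q_0 = 31/1
  p_1/q_1 = 32/1
  p_2/q_2 = 127/4
  p_3/q_3 = 413/13
q_2 = 4 ≤ 6 < 13 = q_3, so the answer is 127/4.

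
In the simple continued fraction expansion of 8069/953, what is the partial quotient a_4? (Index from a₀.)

1

8069 = 8·953 + 445   →  a_0 = 8
953 = 2·445 + 63   →  a_1 = 2
445 = 7·63 + 4   →  a_2 = 7
63 = 15·4 + 3   →  a_3 = 15
4 = 1·3 + 1   →  a_4 = 1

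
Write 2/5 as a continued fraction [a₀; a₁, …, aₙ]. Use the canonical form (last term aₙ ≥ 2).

[0; 2, 2]

2 = 0·5 + 2
5 = 2·2 + 1
2 = 2·1 + 0  (stop)
So 2/5 = [0; 2, 2].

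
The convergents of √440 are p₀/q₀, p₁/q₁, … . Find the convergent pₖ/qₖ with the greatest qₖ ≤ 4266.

36981/1763

√440 = [20; 1, 40, …] (period length 2).
Convergents:
  p_0/q_0 = 20/1
  p_1/q_1 = 21/1
  p_2/q_2 = 860/41
  p_3/q_3 = 881/42
  p_4/q_4 = 36100/1721
  p_5/q_5 = 36981/1763
  p_6/q_6 = 1515340/72241
q_5 = 1763 ≤ 4266 < 72241 = q_6, so the answer is 36981/1763.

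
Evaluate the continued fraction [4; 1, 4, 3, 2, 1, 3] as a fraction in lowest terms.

943/196

Fold from the inside: start with 3/1.
  1 + 1/3 = 4/3
  2 + 3/4 = 11/4
  3 + 4/11 = 37/11
  4 + 11/37 = 159/37
  1 + 37/159 = 196/159
  4 + 159/196 = 943/196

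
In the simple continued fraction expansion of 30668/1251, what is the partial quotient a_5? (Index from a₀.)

30668 = 24·1251 + 644   →  a_0 = 24
1251 = 1·644 + 607   →  a_1 = 1
644 = 1·607 + 37   →  a_2 = 1
607 = 16·37 + 15   →  a_3 = 16
37 = 2·15 + 7   →  a_4 = 2
15 = 2·7 + 1   →  a_5 = 2

2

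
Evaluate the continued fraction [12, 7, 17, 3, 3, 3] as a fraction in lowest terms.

48931/4030

Using pₖ = aₖpₖ₋₁ + pₖ₋₂ and qₖ = aₖqₖ₋₁ + qₖ₋₂:
  k=0: a=12, p=12, q=1
  k=1: a=7, p=85, q=7
  k=2: a=17, p=1457, q=120
  k=3: a=3, p=4456, q=367
  k=4: a=3, p=14825, q=1221
  k=5: a=3, p=48931, q=4030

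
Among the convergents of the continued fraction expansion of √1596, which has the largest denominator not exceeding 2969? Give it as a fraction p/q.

63880/1599

√1596 = [39; 1, 18, 1, 78, …] (period length 4).
Convergents:
  p_0/q_0 = 39/1
  p_1/q_1 = 40/1
  p_2/q_2 = 759/19
  p_3/q_3 = 799/20
  p_4/q_4 = 63081/1579
  p_5/q_5 = 63880/1599
  p_6/q_6 = 1212921/30361
q_5 = 1599 ≤ 2969 < 30361 = q_6, so the answer is 63880/1599.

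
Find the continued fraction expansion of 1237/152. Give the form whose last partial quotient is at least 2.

1237 = 8×152 + 21
152 = 7×21 + 5
21 = 4×5 + 1
5 = 5×1 + 0  (stop)
So 1237/152 = [8; 7, 4, 5].

[8; 7, 4, 5]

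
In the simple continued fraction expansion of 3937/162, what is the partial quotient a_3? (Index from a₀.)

3

3937 = 24·162 + 49   →  a_0 = 24
162 = 3·49 + 15   →  a_1 = 3
49 = 3·15 + 4   →  a_2 = 3
15 = 3·4 + 3   →  a_3 = 3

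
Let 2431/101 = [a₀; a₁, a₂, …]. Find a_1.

2431 = 24·101 + 7   →  a_0 = 24
101 = 14·7 + 3   →  a_1 = 14

14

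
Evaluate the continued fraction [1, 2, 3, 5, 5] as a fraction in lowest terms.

Using pₖ = aₖpₖ₋₁ + pₖ₋₂ and qₖ = aₖqₖ₋₁ + qₖ₋₂:
  k=0: a=1, p=1, q=1
  k=1: a=2, p=3, q=2
  k=2: a=3, p=10, q=7
  k=3: a=5, p=53, q=37
  k=4: a=5, p=275, q=192

275/192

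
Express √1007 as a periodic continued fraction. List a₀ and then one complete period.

[31; 1, 2, 1, 2, 1, 62]

a₀ = ⌊√1007⌋ = 31.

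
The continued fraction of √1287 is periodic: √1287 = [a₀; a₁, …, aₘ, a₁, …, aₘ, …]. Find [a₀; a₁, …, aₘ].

[35; 1, 6, 1, 70]

a₀ = ⌊√1287⌋ = 35.
With m₀=0, d₀=1 and mₖ₊₁ = dₖaₖ − mₖ, dₖ₊₁ = (n − mₖ₊₁²)/dₖ, aₖ₊₁ = ⌊(a₀+mₖ₊₁)/dₖ₊₁⌋:
  k=1: m=35, d=62, a=1
  k=2: m=27, d=9, a=6
  k=3: m=27, d=62, a=1
  k=4: m=35, d=1, a=70
d=1 and a=2a₀=70 at k=4, so the next step gives (m, d) = (35, 62) again — its k=1 value — and the period has length 4.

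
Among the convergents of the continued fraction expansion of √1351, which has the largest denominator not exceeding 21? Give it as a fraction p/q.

√1351 = [36; 1, 3, 10, 3, 1, 72, …] (period length 6).
Convergents:
  p_0/q_0 = 36/1
  p_1/q_1 = 37/1
  p_2/q_2 = 147/4
  p_3/q_3 = 1507/41
q_2 = 4 ≤ 21 < 41 = q_3, so the answer is 147/4.

147/4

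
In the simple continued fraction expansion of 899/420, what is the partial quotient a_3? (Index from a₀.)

2

899 = 2·420 + 59   →  a_0 = 2
420 = 7·59 + 7   →  a_1 = 7
59 = 8·7 + 3   →  a_2 = 8
7 = 2·3 + 1   →  a_3 = 2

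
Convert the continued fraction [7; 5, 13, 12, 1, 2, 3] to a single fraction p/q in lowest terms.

60685/8432

Using pₖ = aₖpₖ₋₁ + pₖ₋₂ and qₖ = aₖqₖ₋₁ + qₖ₋₂:
  k=0: a=7, p=7, q=1
  k=1: a=5, p=36, q=5
  k=2: a=13, p=475, q=66
  k=3: a=12, p=5736, q=797
  k=4: a=1, p=6211, q=863
  k=5: a=2, p=18158, q=2523
  k=6: a=3, p=60685, q=8432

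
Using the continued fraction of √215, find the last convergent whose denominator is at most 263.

√215 = [14; 1, 1, 1, 28, …] (period length 4).
Convergents:
  p_0/q_0 = 14/1
  p_1/q_1 = 15/1
  p_2/q_2 = 29/2
  p_3/q_3 = 44/3
  p_4/q_4 = 1261/86
  p_5/q_5 = 1305/89
  p_6/q_6 = 2566/175
  p_7/q_7 = 3871/264
q_6 = 175 ≤ 263 < 264 = q_7, so the answer is 2566/175.

2566/175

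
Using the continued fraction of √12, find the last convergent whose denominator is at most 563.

1351/390

√12 = [3; 2, 6, …] (period length 2).
Convergents:
  p_0/q_0 = 3/1
  p_1/q_1 = 7/2
  p_2/q_2 = 45/13
  p_3/q_3 = 97/28
  p_4/q_4 = 627/181
  p_5/q_5 = 1351/390
  p_6/q_6 = 8733/2521
q_5 = 390 ≤ 563 < 2521 = q_6, so the answer is 1351/390.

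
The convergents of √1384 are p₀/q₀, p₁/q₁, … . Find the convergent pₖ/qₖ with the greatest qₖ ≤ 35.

√1384 = [37; 4, 1, 17, 1, 4, 74, …] (period length 6).
Convergents:
  p_0/q_0 = 37/1
  p_1/q_1 = 149/4
  p_2/q_2 = 186/5
  p_3/q_3 = 3311/89
q_2 = 5 ≤ 35 < 89 = q_3, so the answer is 186/5.

186/5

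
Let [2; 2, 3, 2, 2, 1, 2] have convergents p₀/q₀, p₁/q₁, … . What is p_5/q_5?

Using pₖ = aₖpₖ₋₁ + pₖ₋₂, qₖ = aₖqₖ₋₁ + qₖ₋₂ (with p₋₁=1, p₋₂=0, q₋₁=0, q₋₂=1):
  k=0: a=2, p=2, q=1
  k=1: a=2, p=5, q=2
  k=2: a=3, p=17, q=7
  k=3: a=2, p=39, q=16
  k=4: a=2, p=95, q=39
  k=5: a=1, p=134, q=55

134/55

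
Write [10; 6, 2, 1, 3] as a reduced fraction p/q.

711/70

Fold from the inside: start with 3/1.
  1 + 1/3 = 4/3
  2 + 3/4 = 11/4
  6 + 4/11 = 70/11
  10 + 11/70 = 711/70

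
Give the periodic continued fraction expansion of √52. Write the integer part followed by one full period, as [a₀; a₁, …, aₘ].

a₀ = ⌊√52⌋ = 7.
With m₀=0, d₀=1 and mₖ₊₁ = dₖaₖ − mₖ, dₖ₊₁ = (n − mₖ₊₁²)/dₖ, aₖ₊₁ = ⌊(a₀+mₖ₊₁)/dₖ₊₁⌋:
  k=1: m=7, d=3, a=4
  k=2: m=5, d=9, a=1
  k=3: m=4, d=4, a=2
  k=4: m=4, d=9, a=1
  k=5: m=5, d=3, a=4
  k=6: m=7, d=1, a=14
d=1 and a=2a₀=14 at k=6, so the next step gives (m, d) = (7, 3) again — its k=1 value — and the period has length 6.

[7; 4, 1, 2, 1, 4, 14]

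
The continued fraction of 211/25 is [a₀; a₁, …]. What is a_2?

211 = 8·25 + 11   →  a_0 = 8
25 = 2·11 + 3   →  a_1 = 2
11 = 3·3 + 2   →  a_2 = 3

3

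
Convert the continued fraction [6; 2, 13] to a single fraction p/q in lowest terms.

Using pₖ = aₖpₖ₋₁ + pₖ₋₂ and qₖ = aₖqₖ₋₁ + qₖ₋₂:
  k=0: a=6, p=6, q=1
  k=1: a=2, p=13, q=2
  k=2: a=13, p=175, q=27

175/27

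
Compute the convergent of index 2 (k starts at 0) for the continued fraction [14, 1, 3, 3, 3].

59/4

Using pₖ = aₖpₖ₋₁ + pₖ₋₂, qₖ = aₖqₖ₋₁ + qₖ₋₂ (with p₋₁=1, p₋₂=0, q₋₁=0, q₋₂=1):
  k=0: a=14, p=14, q=1
  k=1: a=1, p=15, q=1
  k=2: a=3, p=59, q=4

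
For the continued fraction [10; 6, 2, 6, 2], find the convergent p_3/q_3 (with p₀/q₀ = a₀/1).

Using pₖ = aₖpₖ₋₁ + pₖ₋₂, qₖ = aₖqₖ₋₁ + qₖ₋₂ (with p₋₁=1, p₋₂=0, q₋₁=0, q₋₂=1):
  k=0: a=10, p=10, q=1
  k=1: a=6, p=61, q=6
  k=2: a=2, p=132, q=13
  k=3: a=6, p=853, q=84

853/84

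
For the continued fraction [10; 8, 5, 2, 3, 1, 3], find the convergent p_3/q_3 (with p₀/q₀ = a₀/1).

911/90

Using pₖ = aₖpₖ₋₁ + pₖ₋₂, qₖ = aₖqₖ₋₁ + qₖ₋₂ (with p₋₁=1, p₋₂=0, q₋₁=0, q₋₂=1):
  k=0: a=10, p=10, q=1
  k=1: a=8, p=81, q=8
  k=2: a=5, p=415, q=41
  k=3: a=2, p=911, q=90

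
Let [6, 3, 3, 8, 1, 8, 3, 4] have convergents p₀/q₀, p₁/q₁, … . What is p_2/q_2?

Using pₖ = aₖpₖ₋₁ + pₖ₋₂, qₖ = aₖqₖ₋₁ + qₖ₋₂ (with p₋₁=1, p₋₂=0, q₋₁=0, q₋₂=1):
  k=0: a=6, p=6, q=1
  k=1: a=3, p=19, q=3
  k=2: a=3, p=63, q=10

63/10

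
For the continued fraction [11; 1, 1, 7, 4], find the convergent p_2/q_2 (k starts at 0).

Using pₖ = aₖpₖ₋₁ + pₖ₋₂, qₖ = aₖqₖ₋₁ + qₖ₋₂ (with p₋₁=1, p₋₂=0, q₋₁=0, q₋₂=1):
  k=0: a=11, p=11, q=1
  k=1: a=1, p=12, q=1
  k=2: a=1, p=23, q=2

23/2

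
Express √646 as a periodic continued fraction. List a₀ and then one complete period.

[25; 2, 2, 2, 50]

a₀ = ⌊√646⌋ = 25.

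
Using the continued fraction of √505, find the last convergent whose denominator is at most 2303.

35978/1601

√505 = [22; 2, 8, 2, 44, …] (period length 4).
Convergents:
  p_0/q_0 = 22/1
  p_1/q_1 = 45/2
  p_2/q_2 = 382/17
  p_3/q_3 = 809/36
  p_4/q_4 = 35978/1601
  p_5/q_5 = 72765/3238
q_4 = 1601 ≤ 2303 < 3238 = q_5, so the answer is 35978/1601.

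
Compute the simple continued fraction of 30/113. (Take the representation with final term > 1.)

30 = 0*113 + 30
113 = 3*30 + 23
30 = 1*23 + 7
23 = 3*7 + 2
7 = 3*2 + 1
2 = 2*1 + 0  (stop)
So 30/113 = [0; 3, 1, 3, 3, 2].

[0; 3, 1, 3, 3, 2]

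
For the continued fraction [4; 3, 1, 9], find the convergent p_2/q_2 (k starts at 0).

Using pₖ = aₖpₖ₋₁ + pₖ₋₂, qₖ = aₖqₖ₋₁ + qₖ₋₂ (with p₋₁=1, p₋₂=0, q₋₁=0, q₋₂=1):
  k=0: a=4, p=4, q=1
  k=1: a=3, p=13, q=3
  k=2: a=1, p=17, q=4

17/4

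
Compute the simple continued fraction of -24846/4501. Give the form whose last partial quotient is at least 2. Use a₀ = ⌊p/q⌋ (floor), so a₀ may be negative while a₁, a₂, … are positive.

-24846 = -6*4501 + 2160
4501 = 2*2160 + 181
2160 = 11*181 + 169
181 = 1*169 + 12
169 = 14*12 + 1
12 = 12*1 + 0  (stop)
So -24846/4501 = [-6; 2, 11, 1, 14, 12].

[-6; 2, 11, 1, 14, 12]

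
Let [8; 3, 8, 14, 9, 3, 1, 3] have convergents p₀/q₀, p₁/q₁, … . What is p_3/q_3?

2937/353

Using pₖ = aₖpₖ₋₁ + pₖ₋₂, qₖ = aₖqₖ₋₁ + qₖ₋₂ (with p₋₁=1, p₋₂=0, q₋₁=0, q₋₂=1):
  k=0: a=8, p=8, q=1
  k=1: a=3, p=25, q=3
  k=2: a=8, p=208, q=25
  k=3: a=14, p=2937, q=353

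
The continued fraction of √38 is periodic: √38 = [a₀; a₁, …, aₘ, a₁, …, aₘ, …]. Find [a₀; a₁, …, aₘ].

a₀ = ⌊√38⌋ = 6.

[6; 6, 12]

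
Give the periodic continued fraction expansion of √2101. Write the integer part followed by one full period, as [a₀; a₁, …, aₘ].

[45; 1, 5, 8, 5, 1, 90]

a₀ = ⌊√2101⌋ = 45.
With m₀=0, d₀=1 and mₖ₊₁ = dₖaₖ − mₖ, dₖ₊₁ = (n − mₖ₊₁²)/dₖ, aₖ₊₁ = ⌊(a₀+mₖ₊₁)/dₖ₊₁⌋:
  k=1: m=45, d=76, a=1
  k=2: m=31, d=15, a=5
  k=3: m=44, d=11, a=8
  k=4: m=44, d=15, a=5
  k=5: m=31, d=76, a=1
  k=6: m=45, d=1, a=90
d=1 and a=2a₀=90 at k=6, so the next step gives (m, d) = (45, 76) again — its k=1 value — and the period has length 6.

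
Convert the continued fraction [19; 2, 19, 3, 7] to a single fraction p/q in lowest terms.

Fold from the inside: start with 7/1.
  3 + 1/7 = 22/7
  19 + 7/22 = 425/22
  2 + 22/425 = 872/425
  19 + 425/872 = 16993/872

16993/872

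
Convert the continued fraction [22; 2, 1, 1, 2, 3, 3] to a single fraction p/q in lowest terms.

Using pₖ = aₖpₖ₋₁ + pₖ₋₂ and qₖ = aₖqₖ₋₁ + qₖ₋₂:
  k=0: a=22, p=22, q=1
  k=1: a=2, p=45, q=2
  k=2: a=1, p=67, q=3
  k=3: a=1, p=112, q=5
  k=4: a=2, p=291, q=13
  k=5: a=3, p=985, q=44
  k=6: a=3, p=3246, q=145

3246/145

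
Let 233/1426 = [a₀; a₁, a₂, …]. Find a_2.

8

233 = 0·1426 + 233   →  a_0 = 0
1426 = 6·233 + 28   →  a_1 = 6
233 = 8·28 + 9   →  a_2 = 8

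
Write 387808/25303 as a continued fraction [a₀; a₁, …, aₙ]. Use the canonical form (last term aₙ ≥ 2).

[15; 3, 16, 13, 5, 1, 1, 3]

387808 = 15·25303 + 8263
25303 = 3·8263 + 514
8263 = 16·514 + 39
514 = 13·39 + 7
39 = 5·7 + 4
7 = 1·4 + 3
4 = 1·3 + 1
3 = 3·1 + 0  (stop)
So 387808/25303 = [15; 3, 16, 13, 5, 1, 1, 3].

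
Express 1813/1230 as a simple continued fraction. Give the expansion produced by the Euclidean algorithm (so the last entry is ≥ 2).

[1; 2, 9, 9, 7]

1813 = 1×1230 + 583
1230 = 2×583 + 64
583 = 9×64 + 7
64 = 9×7 + 1
7 = 7×1 + 0  (stop)
So 1813/1230 = [1; 2, 9, 9, 7].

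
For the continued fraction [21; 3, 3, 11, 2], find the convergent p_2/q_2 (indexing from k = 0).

Using pₖ = aₖpₖ₋₁ + pₖ₋₂, qₖ = aₖqₖ₋₁ + qₖ₋₂ (with p₋₁=1, p₋₂=0, q₋₁=0, q₋₂=1):
  k=0: a=21, p=21, q=1
  k=1: a=3, p=64, q=3
  k=2: a=3, p=213, q=10

213/10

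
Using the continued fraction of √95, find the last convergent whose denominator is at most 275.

√95 = [9; 1, 2, 1, 18, …] (period length 4).
Convergents:
  p_0/q_0 = 9/1
  p_1/q_1 = 10/1
  p_2/q_2 = 29/3
  p_3/q_3 = 39/4
  p_4/q_4 = 731/75
  p_5/q_5 = 770/79
  p_6/q_6 = 2271/233
  p_7/q_7 = 3041/312
q_6 = 233 ≤ 275 < 312 = q_7, so the answer is 2271/233.

2271/233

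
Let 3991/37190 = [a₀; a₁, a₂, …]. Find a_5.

3991 = 0·37190 + 3991   →  a_0 = 0
37190 = 9·3991 + 1271   →  a_1 = 9
3991 = 3·1271 + 178   →  a_2 = 3
1271 = 7·178 + 25   →  a_3 = 7
178 = 7·25 + 3   →  a_4 = 7
25 = 8·3 + 1   →  a_5 = 8

8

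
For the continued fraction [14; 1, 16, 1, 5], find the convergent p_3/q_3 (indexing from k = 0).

Using pₖ = aₖpₖ₋₁ + pₖ₋₂, qₖ = aₖqₖ₋₁ + qₖ₋₂ (with p₋₁=1, p₋₂=0, q₋₁=0, q₋₂=1):
  k=0: a=14, p=14, q=1
  k=1: a=1, p=15, q=1
  k=2: a=16, p=254, q=17
  k=3: a=1, p=269, q=18

269/18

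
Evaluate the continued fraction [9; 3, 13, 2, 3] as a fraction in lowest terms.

Using pₖ = aₖpₖ₋₁ + pₖ₋₂ and qₖ = aₖqₖ₋₁ + qₖ₋₂:
  k=0: a=9, p=9, q=1
  k=1: a=3, p=28, q=3
  k=2: a=13, p=373, q=40
  k=3: a=2, p=774, q=83
  k=4: a=3, p=2695, q=289

2695/289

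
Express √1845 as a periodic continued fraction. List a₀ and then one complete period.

[42; 1, 20, 2, 20, 1, 84]

a₀ = ⌊√1845⌋ = 42.
With m₀=0, d₀=1 and mₖ₊₁ = dₖaₖ − mₖ, dₖ₊₁ = (n − mₖ₊₁²)/dₖ, aₖ₊₁ = ⌊(a₀+mₖ₊₁)/dₖ₊₁⌋:
  k=1: m=42, d=81, a=1
  k=2: m=39, d=4, a=20
  k=3: m=41, d=41, a=2
  k=4: m=41, d=4, a=20
  k=5: m=39, d=81, a=1
  k=6: m=42, d=1, a=84
d=1 and a=2a₀=84 at k=6, so the next step gives (m, d) = (42, 81) again — its k=1 value — and the period has length 6.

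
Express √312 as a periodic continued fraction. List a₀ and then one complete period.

[17; 1, 1, 1, 34]

a₀ = ⌊√312⌋ = 17.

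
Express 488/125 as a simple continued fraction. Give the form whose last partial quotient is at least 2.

[3; 1, 9, 2, 2, 2]

488 = 3·125 + 113
125 = 1·113 + 12
113 = 9·12 + 5
12 = 2·5 + 2
5 = 2·2 + 1
2 = 2·1 + 0  (stop)
So 488/125 = [3; 1, 9, 2, 2, 2].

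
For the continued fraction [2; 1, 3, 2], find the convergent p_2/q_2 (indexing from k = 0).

11/4

Using pₖ = aₖpₖ₋₁ + pₖ₋₂, qₖ = aₖqₖ₋₁ + qₖ₋₂ (with p₋₁=1, p₋₂=0, q₋₁=0, q₋₂=1):
  k=0: a=2, p=2, q=1
  k=1: a=1, p=3, q=1
  k=2: a=3, p=11, q=4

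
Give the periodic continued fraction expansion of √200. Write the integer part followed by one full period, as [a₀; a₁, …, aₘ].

a₀ = ⌊√200⌋ = 14.

[14; 7, 28]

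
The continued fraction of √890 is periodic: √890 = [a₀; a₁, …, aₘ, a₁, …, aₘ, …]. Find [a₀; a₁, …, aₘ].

[29; 1, 4, 1, 58]

a₀ = ⌊√890⌋ = 29.
With m₀=0, d₀=1 and mₖ₊₁ = dₖaₖ − mₖ, dₖ₊₁ = (n − mₖ₊₁²)/dₖ, aₖ₊₁ = ⌊(a₀+mₖ₊₁)/dₖ₊₁⌋:
  k=1: m=29, d=49, a=1
  k=2: m=20, d=10, a=4
  k=3: m=20, d=49, a=1
  k=4: m=29, d=1, a=58
d=1 and a=2a₀=58 at k=4, so the next step gives (m, d) = (29, 49) again — its k=1 value — and the period has length 4.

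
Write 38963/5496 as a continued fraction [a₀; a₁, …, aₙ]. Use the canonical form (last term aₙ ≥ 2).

38963 = 7×5496 + 491
5496 = 11×491 + 95
491 = 5×95 + 16
95 = 5×16 + 15
16 = 1×15 + 1
15 = 15×1 + 0  (stop)
So 38963/5496 = [7; 11, 5, 5, 1, 15].

[7; 11, 5, 5, 1, 15]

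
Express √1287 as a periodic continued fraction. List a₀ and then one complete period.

[35; 1, 6, 1, 70]

a₀ = ⌊√1287⌋ = 35.
With m₀=0, d₀=1 and mₖ₊₁ = dₖaₖ − mₖ, dₖ₊₁ = (n − mₖ₊₁²)/dₖ, aₖ₊₁ = ⌊(a₀+mₖ₊₁)/dₖ₊₁⌋:
  k=1: m=35, d=62, a=1
  k=2: m=27, d=9, a=6
  k=3: m=27, d=62, a=1
  k=4: m=35, d=1, a=70
d=1 and a=2a₀=70 at k=4, so the next step gives (m, d) = (35, 62) again — its k=1 value — and the period has length 4.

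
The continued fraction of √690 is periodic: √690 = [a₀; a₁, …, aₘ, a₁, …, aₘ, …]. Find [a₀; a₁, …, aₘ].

[26; 3, 1, 2, 1, 3, 52]

a₀ = ⌊√690⌋ = 26.
With m₀=0, d₀=1 and mₖ₊₁ = dₖaₖ − mₖ, dₖ₊₁ = (n − mₖ₊₁²)/dₖ, aₖ₊₁ = ⌊(a₀+mₖ₊₁)/dₖ₊₁⌋:
  k=1: m=26, d=14, a=3
  k=2: m=16, d=31, a=1
  k=3: m=15, d=15, a=2
  k=4: m=15, d=31, a=1
  k=5: m=16, d=14, a=3
  k=6: m=26, d=1, a=52
d=1 and a=2a₀=52 at k=6, so the next step gives (m, d) = (26, 14) again — its k=1 value — and the period has length 6.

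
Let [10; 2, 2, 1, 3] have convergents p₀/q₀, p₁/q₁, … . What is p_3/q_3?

73/7

Using pₖ = aₖpₖ₋₁ + pₖ₋₂, qₖ = aₖqₖ₋₁ + qₖ₋₂ (with p₋₁=1, p₋₂=0, q₋₁=0, q₋₂=1):
  k=0: a=10, p=10, q=1
  k=1: a=2, p=21, q=2
  k=2: a=2, p=52, q=5
  k=3: a=1, p=73, q=7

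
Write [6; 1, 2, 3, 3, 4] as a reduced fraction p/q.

Using pₖ = aₖpₖ₋₁ + pₖ₋₂ and qₖ = aₖqₖ₋₁ + qₖ₋₂:
  k=0: a=6, p=6, q=1
  k=1: a=1, p=7, q=1
  k=2: a=2, p=20, q=3
  k=3: a=3, p=67, q=10
  k=4: a=3, p=221, q=33
  k=5: a=4, p=951, q=142

951/142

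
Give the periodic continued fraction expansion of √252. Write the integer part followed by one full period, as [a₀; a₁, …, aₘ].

a₀ = ⌊√252⌋ = 15.
With m₀=0, d₀=1 and mₖ₊₁ = dₖaₖ − mₖ, dₖ₊₁ = (n − mₖ₊₁²)/dₖ, aₖ₊₁ = ⌊(a₀+mₖ₊₁)/dₖ₊₁⌋:
  k=1: m=15, d=27, a=1
  k=2: m=12, d=4, a=6
  k=3: m=12, d=27, a=1
  k=4: m=15, d=1, a=30
d=1 and a=2a₀=30 at k=4, so the next step gives (m, d) = (15, 27) again — its k=1 value — and the period has length 4.

[15; 1, 6, 1, 30]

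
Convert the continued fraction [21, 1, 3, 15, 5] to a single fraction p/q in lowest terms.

6722/309

Fold from the inside: start with 5/1.
  15 + 1/5 = 76/5
  3 + 5/76 = 233/76
  1 + 76/233 = 309/233
  21 + 233/309 = 6722/309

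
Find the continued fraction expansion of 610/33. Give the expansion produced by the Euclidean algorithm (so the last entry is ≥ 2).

[18; 2, 16]

610 = 18·33 + 16
33 = 2·16 + 1
16 = 16·1 + 0  (stop)
So 610/33 = [18; 2, 16].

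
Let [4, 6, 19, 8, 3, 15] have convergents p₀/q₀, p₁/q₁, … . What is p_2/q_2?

Using pₖ = aₖpₖ₋₁ + pₖ₋₂, qₖ = aₖqₖ₋₁ + qₖ₋₂ (with p₋₁=1, p₋₂=0, q₋₁=0, q₋₂=1):
  k=0: a=4, p=4, q=1
  k=1: a=6, p=25, q=6
  k=2: a=19, p=479, q=115

479/115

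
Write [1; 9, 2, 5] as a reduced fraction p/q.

115/104

Fold from the inside: start with 5/1.
  2 + 1/5 = 11/5
  9 + 5/11 = 104/11
  1 + 11/104 = 115/104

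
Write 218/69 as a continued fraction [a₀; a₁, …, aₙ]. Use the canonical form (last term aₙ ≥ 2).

[3; 6, 3, 1, 2]

218 = 3·69 + 11
69 = 6·11 + 3
11 = 3·3 + 2
3 = 1·2 + 1
2 = 2·1 + 0  (stop)
So 218/69 = [3; 6, 3, 1, 2].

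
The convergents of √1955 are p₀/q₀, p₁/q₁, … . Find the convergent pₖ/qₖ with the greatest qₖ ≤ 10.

398/9

√1955 = [44; 4, 1, 1, 1, 4, 88, …] (period length 6).
Convergents:
  p_0/q_0 = 44/1
  p_1/q_1 = 177/4
  p_2/q_2 = 221/5
  p_3/q_3 = 398/9
  p_4/q_4 = 619/14
q_3 = 9 ≤ 10 < 14 = q_4, so the answer is 398/9.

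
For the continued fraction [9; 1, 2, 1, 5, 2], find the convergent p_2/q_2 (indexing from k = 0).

29/3

Using pₖ = aₖpₖ₋₁ + pₖ₋₂, qₖ = aₖqₖ₋₁ + qₖ₋₂ (with p₋₁=1, p₋₂=0, q₋₁=0, q₋₂=1):
  k=0: a=9, p=9, q=1
  k=1: a=1, p=10, q=1
  k=2: a=2, p=29, q=3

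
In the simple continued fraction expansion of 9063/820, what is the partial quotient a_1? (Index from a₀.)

19

9063 = 11·820 + 43   →  a_0 = 11
820 = 19·43 + 3   →  a_1 = 19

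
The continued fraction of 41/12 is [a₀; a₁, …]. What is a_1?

41 = 3·12 + 5   →  a_0 = 3
12 = 2·5 + 2   →  a_1 = 2

2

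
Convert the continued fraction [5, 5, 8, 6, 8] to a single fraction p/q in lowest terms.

10645/2049

Fold from the inside: start with 8/1.
  6 + 1/8 = 49/8
  8 + 8/49 = 400/49
  5 + 49/400 = 2049/400
  5 + 400/2049 = 10645/2049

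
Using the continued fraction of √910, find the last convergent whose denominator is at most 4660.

√910 = [30; 6, 60, …] (period length 2).
Convergents:
  p_0/q_0 = 30/1
  p_1/q_1 = 181/6
  p_2/q_2 = 10890/361
  p_3/q_3 = 65521/2172
  p_4/q_4 = 3942150/130681
q_3 = 2172 ≤ 4660 < 130681 = q_4, so the answer is 65521/2172.

65521/2172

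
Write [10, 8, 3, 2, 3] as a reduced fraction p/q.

2014/199

Using pₖ = aₖpₖ₋₁ + pₖ₋₂ and qₖ = aₖqₖ₋₁ + qₖ₋₂:
  k=0: a=10, p=10, q=1
  k=1: a=8, p=81, q=8
  k=2: a=3, p=253, q=25
  k=3: a=2, p=587, q=58
  k=4: a=3, p=2014, q=199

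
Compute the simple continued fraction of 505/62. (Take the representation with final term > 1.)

[8; 6, 1, 8]

505 = 8*62 + 9
62 = 6*9 + 8
9 = 1*8 + 1
8 = 8*1 + 0  (stop)
So 505/62 = [8; 6, 1, 8].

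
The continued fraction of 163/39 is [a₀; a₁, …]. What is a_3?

163 = 4·39 + 7   →  a_0 = 4
39 = 5·7 + 4   →  a_1 = 5
7 = 1·4 + 3   →  a_2 = 1
4 = 1·3 + 1   →  a_3 = 1

1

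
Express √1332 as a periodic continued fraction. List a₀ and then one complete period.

[36; 2, 72]

a₀ = ⌊√1332⌋ = 36.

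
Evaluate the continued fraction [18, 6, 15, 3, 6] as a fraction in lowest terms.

32061/1765

Fold from the inside: start with 6/1.
  3 + 1/6 = 19/6
  15 + 6/19 = 291/19
  6 + 19/291 = 1765/291
  18 + 291/1765 = 32061/1765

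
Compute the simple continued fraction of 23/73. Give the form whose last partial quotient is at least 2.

[0; 3, 5, 1, 3]

23 = 0*73 + 23
73 = 3*23 + 4
23 = 5*4 + 3
4 = 1*3 + 1
3 = 3*1 + 0  (stop)
So 23/73 = [0; 3, 5, 1, 3].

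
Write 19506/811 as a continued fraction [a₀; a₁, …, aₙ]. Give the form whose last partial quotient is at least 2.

19506 = 24·811 + 42
811 = 19·42 + 13
42 = 3·13 + 3
13 = 4·3 + 1
3 = 3·1 + 0  (stop)
So 19506/811 = [24; 19, 3, 4, 3].

[24; 19, 3, 4, 3]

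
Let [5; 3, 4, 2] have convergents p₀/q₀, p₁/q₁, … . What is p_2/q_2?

Using pₖ = aₖpₖ₋₁ + pₖ₋₂, qₖ = aₖqₖ₋₁ + qₖ₋₂ (with p₋₁=1, p₋₂=0, q₋₁=0, q₋₂=1):
  k=0: a=5, p=5, q=1
  k=1: a=3, p=16, q=3
  k=2: a=4, p=69, q=13

69/13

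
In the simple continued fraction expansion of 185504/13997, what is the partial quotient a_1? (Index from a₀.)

3

185504 = 13·13997 + 3543   →  a_0 = 13
13997 = 3·3543 + 3368   →  a_1 = 3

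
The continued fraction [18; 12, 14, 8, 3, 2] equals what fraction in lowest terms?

178767/9886

Using pₖ = aₖpₖ₋₁ + pₖ₋₂ and qₖ = aₖqₖ₋₁ + qₖ₋₂:
  k=0: a=18, p=18, q=1
  k=1: a=12, p=217, q=12
  k=2: a=14, p=3056, q=169
  k=3: a=8, p=24665, q=1364
  k=4: a=3, p=77051, q=4261
  k=5: a=2, p=178767, q=9886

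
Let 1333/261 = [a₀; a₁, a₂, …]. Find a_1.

9

1333 = 5·261 + 28   →  a_0 = 5
261 = 9·28 + 9   →  a_1 = 9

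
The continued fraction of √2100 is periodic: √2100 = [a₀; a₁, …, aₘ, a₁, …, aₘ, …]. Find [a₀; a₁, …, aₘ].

[45; 1, 4, 1, 2, 1, 4, 1, 90]

a₀ = ⌊√2100⌋ = 45.
With m₀=0, d₀=1 and mₖ₊₁ = dₖaₖ − mₖ, dₖ₊₁ = (n − mₖ₊₁²)/dₖ, aₖ₊₁ = ⌊(a₀+mₖ₊₁)/dₖ₊₁⌋:
  k=1: m=45, d=75, a=1
  k=2: m=30, d=16, a=4
  k=3: m=34, d=59, a=1
  k=4: m=25, d=25, a=2
  k=5: m=25, d=59, a=1
  k=6: m=34, d=16, a=4
  k=7: m=30, d=75, a=1
  k=8: m=45, d=1, a=90
d=1 and a=2a₀=90 at k=8, so the next step gives (m, d) = (45, 75) again — its k=1 value — and the period has length 8.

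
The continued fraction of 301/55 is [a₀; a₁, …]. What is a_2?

8

301 = 5·55 + 26   →  a_0 = 5
55 = 2·26 + 3   →  a_1 = 2
26 = 8·3 + 2   →  a_2 = 8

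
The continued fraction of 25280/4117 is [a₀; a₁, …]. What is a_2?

8

25280 = 6·4117 + 578   →  a_0 = 6
4117 = 7·578 + 71   →  a_1 = 7
578 = 8·71 + 10   →  a_2 = 8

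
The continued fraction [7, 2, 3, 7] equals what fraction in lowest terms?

Using pₖ = aₖpₖ₋₁ + pₖ₋₂ and qₖ = aₖqₖ₋₁ + qₖ₋₂:
  k=0: a=7, p=7, q=1
  k=1: a=2, p=15, q=2
  k=2: a=3, p=52, q=7
  k=3: a=7, p=379, q=51

379/51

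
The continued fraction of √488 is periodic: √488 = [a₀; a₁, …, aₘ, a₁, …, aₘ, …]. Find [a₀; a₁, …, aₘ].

[22; 11, 44]

a₀ = ⌊√488⌋ = 22.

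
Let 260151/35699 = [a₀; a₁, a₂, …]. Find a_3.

12

260151 = 7·35699 + 10258   →  a_0 = 7
35699 = 3·10258 + 4925   →  a_1 = 3
10258 = 2·4925 + 408   →  a_2 = 2
4925 = 12·408 + 29   →  a_3 = 12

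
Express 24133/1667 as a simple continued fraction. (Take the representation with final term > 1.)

24133 = 14*1667 + 795
1667 = 2*795 + 77
795 = 10*77 + 25
77 = 3*25 + 2
25 = 12*2 + 1
2 = 2*1 + 0  (stop)
So 24133/1667 = [14; 2, 10, 3, 12, 2].

[14; 2, 10, 3, 12, 2]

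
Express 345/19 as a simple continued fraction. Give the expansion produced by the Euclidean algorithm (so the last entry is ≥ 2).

345 = 18*19 + 3
19 = 6*3 + 1
3 = 3*1 + 0  (stop)
So 345/19 = [18; 6, 3].

[18; 6, 3]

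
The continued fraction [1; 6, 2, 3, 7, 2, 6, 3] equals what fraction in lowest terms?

Using pₖ = aₖpₖ₋₁ + pₖ₋₂ and qₖ = aₖqₖ₋₁ + qₖ₋₂:
  k=0: a=1, p=1, q=1
  k=1: a=6, p=7, q=6
  k=2: a=2, p=15, q=13
  k=3: a=3, p=52, q=45
  k=4: a=7, p=379, q=328
  k=5: a=2, p=810, q=701
  k=6: a=6, p=5239, q=4534
  k=7: a=3, p=16527, q=14303

16527/14303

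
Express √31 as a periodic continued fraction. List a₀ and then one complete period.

a₀ = ⌊√31⌋ = 5.
With m₀=0, d₀=1 and mₖ₊₁ = dₖaₖ − mₖ, dₖ₊₁ = (n − mₖ₊₁²)/dₖ, aₖ₊₁ = ⌊(a₀+mₖ₊₁)/dₖ₊₁⌋:
  k=1: m=5, d=6, a=1
  k=2: m=1, d=5, a=1
  k=3: m=4, d=3, a=3
  k=4: m=5, d=2, a=5
  k=5: m=5, d=3, a=3
  k=6: m=4, d=5, a=1
  k=7: m=1, d=6, a=1
  k=8: m=5, d=1, a=10
d=1 and a=2a₀=10 at k=8, so the next step gives (m, d) = (5, 6) again — its k=1 value — and the period has length 8.

[5; 1, 1, 3, 5, 3, 1, 1, 10]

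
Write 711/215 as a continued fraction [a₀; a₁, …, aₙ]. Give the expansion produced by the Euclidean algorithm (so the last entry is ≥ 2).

[3; 3, 3, 1, 7, 2]

711 = 3·215 + 66
215 = 3·66 + 17
66 = 3·17 + 15
17 = 1·15 + 2
15 = 7·2 + 1
2 = 2·1 + 0  (stop)
So 711/215 = [3; 3, 3, 1, 7, 2].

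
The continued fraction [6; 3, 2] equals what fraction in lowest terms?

44/7

Using pₖ = aₖpₖ₋₁ + pₖ₋₂ and qₖ = aₖqₖ₋₁ + qₖ₋₂:
  k=0: a=6, p=6, q=1
  k=1: a=3, p=19, q=3
  k=2: a=2, p=44, q=7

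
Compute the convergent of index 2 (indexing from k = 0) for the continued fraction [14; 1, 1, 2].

29/2

Using pₖ = aₖpₖ₋₁ + pₖ₋₂, qₖ = aₖqₖ₋₁ + qₖ₋₂ (with p₋₁=1, p₋₂=0, q₋₁=0, q₋₂=1):
  k=0: a=14, p=14, q=1
  k=1: a=1, p=15, q=1
  k=2: a=1, p=29, q=2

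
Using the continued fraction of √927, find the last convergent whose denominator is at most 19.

√927 = [30; 2, 4, 5, 3, 5, 4, 2, 60, …] (period length 8).
Convergents:
  p_0/q_0 = 30/1
  p_1/q_1 = 61/2
  p_2/q_2 = 274/9
  p_3/q_3 = 1431/47
q_2 = 9 ≤ 19 < 47 = q_3, so the answer is 274/9.

274/9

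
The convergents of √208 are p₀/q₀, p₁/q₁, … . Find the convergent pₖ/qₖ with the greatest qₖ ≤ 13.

101/7

√208 = [14; 2, 2, 1, 2, 2, 28, …] (period length 6).
Convergents:
  p_0/q_0 = 14/1
  p_1/q_1 = 29/2
  p_2/q_2 = 72/5
  p_3/q_3 = 101/7
  p_4/q_4 = 274/19
q_3 = 7 ≤ 13 < 19 = q_4, so the answer is 101/7.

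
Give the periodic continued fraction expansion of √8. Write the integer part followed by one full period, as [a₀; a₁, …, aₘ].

[2; 1, 4]

a₀ = ⌊√8⌋ = 2.
With m₀=0, d₀=1 and mₖ₊₁ = dₖaₖ − mₖ, dₖ₊₁ = (n − mₖ₊₁²)/dₖ, aₖ₊₁ = ⌊(a₀+mₖ₊₁)/dₖ₊₁⌋:
  k=1: m=2, d=4, a=1
  k=2: m=2, d=1, a=4
d=1 and a=2a₀=4 at k=2, so the next step gives (m, d) = (2, 4) again — its k=1 value — and the period has length 2.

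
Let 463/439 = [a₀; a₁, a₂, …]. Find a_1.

18

463 = 1·439 + 24   →  a_0 = 1
439 = 18·24 + 7   →  a_1 = 18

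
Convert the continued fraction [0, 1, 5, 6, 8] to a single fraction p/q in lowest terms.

253/302

Fold from the inside: start with 8/1.
  6 + 1/8 = 49/8
  5 + 8/49 = 253/49
  1 + 49/253 = 302/253
  0 + 253/302 = 253/302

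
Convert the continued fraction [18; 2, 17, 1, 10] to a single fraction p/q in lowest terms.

7487/405

Fold from the inside: start with 10/1.
  1 + 1/10 = 11/10
  17 + 10/11 = 197/11
  2 + 11/197 = 405/197
  18 + 197/405 = 7487/405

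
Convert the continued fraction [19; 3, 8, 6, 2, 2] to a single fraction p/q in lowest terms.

15746/815

Fold from the inside: start with 2/1.
  2 + 1/2 = 5/2
  6 + 2/5 = 32/5
  8 + 5/32 = 261/32
  3 + 32/261 = 815/261
  19 + 261/815 = 15746/815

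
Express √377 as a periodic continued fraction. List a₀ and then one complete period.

a₀ = ⌊√377⌋ = 19.
With m₀=0, d₀=1 and mₖ₊₁ = dₖaₖ − mₖ, dₖ₊₁ = (n − mₖ₊₁²)/dₖ, aₖ₊₁ = ⌊(a₀+mₖ₊₁)/dₖ₊₁⌋:
  k=1: m=19, d=16, a=2
  k=2: m=13, d=13, a=2
  k=3: m=13, d=16, a=2
  k=4: m=19, d=1, a=38
d=1 and a=2a₀=38 at k=4, so the next step gives (m, d) = (19, 16) again — its k=1 value — and the period has length 4.

[19; 2, 2, 2, 38]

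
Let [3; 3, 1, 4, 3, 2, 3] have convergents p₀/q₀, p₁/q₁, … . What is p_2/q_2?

13/4

Using pₖ = aₖpₖ₋₁ + pₖ₋₂, qₖ = aₖqₖ₋₁ + qₖ₋₂ (with p₋₁=1, p₋₂=0, q₋₁=0, q₋₂=1):
  k=0: a=3, p=3, q=1
  k=1: a=3, p=10, q=3
  k=2: a=1, p=13, q=4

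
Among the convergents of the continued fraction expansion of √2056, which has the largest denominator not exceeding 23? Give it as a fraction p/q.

√2056 = [45; 2, 1, 10, 1, 2, 90, …] (period length 6).
Convergents:
  p_0/q_0 = 45/1
  p_1/q_1 = 91/2
  p_2/q_2 = 136/3
  p_3/q_3 = 1451/32
q_2 = 3 ≤ 23 < 32 = q_3, so the answer is 136/3.

136/3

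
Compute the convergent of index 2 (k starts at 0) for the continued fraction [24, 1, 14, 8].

Using pₖ = aₖpₖ₋₁ + pₖ₋₂, qₖ = aₖqₖ₋₁ + qₖ₋₂ (with p₋₁=1, p₋₂=0, q₋₁=0, q₋₂=1):
  k=0: a=24, p=24, q=1
  k=1: a=1, p=25, q=1
  k=2: a=14, p=374, q=15

374/15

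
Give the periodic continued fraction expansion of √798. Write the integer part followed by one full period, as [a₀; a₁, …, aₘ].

a₀ = ⌊√798⌋ = 28.
With m₀=0, d₀=1 and mₖ₊₁ = dₖaₖ − mₖ, dₖ₊₁ = (n − mₖ₊₁²)/dₖ, aₖ₊₁ = ⌊(a₀+mₖ₊₁)/dₖ₊₁⌋:
  k=1: m=28, d=14, a=4
  k=2: m=28, d=1, a=56
d=1 and a=2a₀=56 at k=2, so the next step gives (m, d) = (28, 14) again — its k=1 value — and the period has length 2.

[28; 4, 56]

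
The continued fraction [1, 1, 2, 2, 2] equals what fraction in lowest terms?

Fold from the inside: start with 2/1.
  2 + 1/2 = 5/2
  2 + 2/5 = 12/5
  1 + 5/12 = 17/12
  1 + 12/17 = 29/17

29/17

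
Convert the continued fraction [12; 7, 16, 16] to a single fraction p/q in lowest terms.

Using pₖ = aₖpₖ₋₁ + pₖ₋₂ and qₖ = aₖqₖ₋₁ + qₖ₋₂:
  k=0: a=12, p=12, q=1
  k=1: a=7, p=85, q=7
  k=2: a=16, p=1372, q=113
  k=3: a=16, p=22037, q=1815

22037/1815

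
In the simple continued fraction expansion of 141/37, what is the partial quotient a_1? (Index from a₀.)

141 = 3·37 + 30   →  a_0 = 3
37 = 1·30 + 7   →  a_1 = 1

1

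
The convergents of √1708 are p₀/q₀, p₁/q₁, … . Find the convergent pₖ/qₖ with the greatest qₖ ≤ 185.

2521/61

√1708 = [41; 3, 20, 3, 82, …] (period length 4).
Convergents:
  p_0/q_0 = 41/1
  p_1/q_1 = 124/3
  p_2/q_2 = 2521/61
  p_3/q_3 = 7687/186
q_2 = 61 ≤ 185 < 186 = q_3, so the answer is 2521/61.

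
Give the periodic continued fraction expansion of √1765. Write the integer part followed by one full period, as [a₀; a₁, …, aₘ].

[42; 84]

a₀ = ⌊√1765⌋ = 42.
With m₀=0, d₀=1 and mₖ₊₁ = dₖaₖ − mₖ, dₖ₊₁ = (n − mₖ₊₁²)/dₖ, aₖ₊₁ = ⌊(a₀+mₖ₊₁)/dₖ₊₁⌋:
  k=1: m=42, d=1, a=84
d=1 and a=2a₀=84 at k=1, so the next step gives (m, d) = (42, 1) again — its k=1 value — and the period has length 1.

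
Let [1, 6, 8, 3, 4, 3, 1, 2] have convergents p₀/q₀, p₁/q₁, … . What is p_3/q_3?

Using pₖ = aₖpₖ₋₁ + pₖ₋₂, qₖ = aₖqₖ₋₁ + qₖ₋₂ (with p₋₁=1, p₋₂=0, q₋₁=0, q₋₂=1):
  k=0: a=1, p=1, q=1
  k=1: a=6, p=7, q=6
  k=2: a=8, p=57, q=49
  k=3: a=3, p=178, q=153

178/153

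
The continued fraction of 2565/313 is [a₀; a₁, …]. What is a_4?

2565 = 8·313 + 61   →  a_0 = 8
313 = 5·61 + 8   →  a_1 = 5
61 = 7·8 + 5   →  a_2 = 7
8 = 1·5 + 3   →  a_3 = 1
5 = 1·3 + 2   →  a_4 = 1

1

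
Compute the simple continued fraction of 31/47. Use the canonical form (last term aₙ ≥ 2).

31 = 0*47 + 31
47 = 1*31 + 16
31 = 1*16 + 15
16 = 1*15 + 1
15 = 15*1 + 0  (stop)
So 31/47 = [0; 1, 1, 1, 15].

[0; 1, 1, 1, 15]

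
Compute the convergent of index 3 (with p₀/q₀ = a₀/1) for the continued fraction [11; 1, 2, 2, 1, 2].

Using pₖ = aₖpₖ₋₁ + pₖ₋₂, qₖ = aₖqₖ₋₁ + qₖ₋₂ (with p₋₁=1, p₋₂=0, q₋₁=0, q₋₂=1):
  k=0: a=11, p=11, q=1
  k=1: a=1, p=12, q=1
  k=2: a=2, p=35, q=3
  k=3: a=2, p=82, q=7

82/7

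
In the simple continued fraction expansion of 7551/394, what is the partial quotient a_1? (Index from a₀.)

7551 = 19·394 + 65   →  a_0 = 19
394 = 6·65 + 4   →  a_1 = 6

6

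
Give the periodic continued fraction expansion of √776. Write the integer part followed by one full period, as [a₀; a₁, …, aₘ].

[27; 1, 5, 1, 54]

a₀ = ⌊√776⌋ = 27.
With m₀=0, d₀=1 and mₖ₊₁ = dₖaₖ − mₖ, dₖ₊₁ = (n − mₖ₊₁²)/dₖ, aₖ₊₁ = ⌊(a₀+mₖ₊₁)/dₖ₊₁⌋:
  k=1: m=27, d=47, a=1
  k=2: m=20, d=8, a=5
  k=3: m=20, d=47, a=1
  k=4: m=27, d=1, a=54
d=1 and a=2a₀=54 at k=4, so the next step gives (m, d) = (27, 47) again — its k=1 value — and the period has length 4.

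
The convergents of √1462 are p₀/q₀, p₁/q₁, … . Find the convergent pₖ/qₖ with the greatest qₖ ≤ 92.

√1462 = [38; 4, 4, 4, 76, …] (period length 4).
Convergents:
  p_0/q_0 = 38/1
  p_1/q_1 = 153/4
  p_2/q_2 = 650/17
  p_3/q_3 = 2753/72
  p_4/q_4 = 209878/5489
q_3 = 72 ≤ 92 < 5489 = q_4, so the answer is 2753/72.

2753/72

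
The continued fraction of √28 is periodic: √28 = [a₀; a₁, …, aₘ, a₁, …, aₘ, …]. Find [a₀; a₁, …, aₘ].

[5; 3, 2, 3, 10]

a₀ = ⌊√28⌋ = 5.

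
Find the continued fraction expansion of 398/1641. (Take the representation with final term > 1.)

[0; 4, 8, 8, 6]

398 = 0·1641 + 398
1641 = 4·398 + 49
398 = 8·49 + 6
49 = 8·6 + 1
6 = 6·1 + 0  (stop)
So 398/1641 = [0; 4, 8, 8, 6].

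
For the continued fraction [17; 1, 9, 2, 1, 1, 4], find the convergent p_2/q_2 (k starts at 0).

Using pₖ = aₖpₖ₋₁ + pₖ₋₂, qₖ = aₖqₖ₋₁ + qₖ₋₂ (with p₋₁=1, p₋₂=0, q₋₁=0, q₋₂=1):
  k=0: a=17, p=17, q=1
  k=1: a=1, p=18, q=1
  k=2: a=9, p=179, q=10

179/10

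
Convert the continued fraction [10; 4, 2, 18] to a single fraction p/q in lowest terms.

1697/166

Fold from the inside: start with 18/1.
  2 + 1/18 = 37/18
  4 + 18/37 = 166/37
  10 + 37/166 = 1697/166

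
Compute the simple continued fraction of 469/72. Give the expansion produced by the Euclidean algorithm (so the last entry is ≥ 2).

469 = 6*72 + 37
72 = 1*37 + 35
37 = 1*35 + 2
35 = 17*2 + 1
2 = 2*1 + 0  (stop)
So 469/72 = [6; 1, 1, 17, 2].

[6; 1, 1, 17, 2]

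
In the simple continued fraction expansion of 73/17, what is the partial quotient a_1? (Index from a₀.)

73 = 4·17 + 5   →  a_0 = 4
17 = 3·5 + 2   →  a_1 = 3

3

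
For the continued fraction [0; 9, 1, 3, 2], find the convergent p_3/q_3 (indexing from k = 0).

Using pₖ = aₖpₖ₋₁ + pₖ₋₂, qₖ = aₖqₖ₋₁ + qₖ₋₂ (with p₋₁=1, p₋₂=0, q₋₁=0, q₋₂=1):
  k=0: a=0, p=0, q=1
  k=1: a=9, p=1, q=9
  k=2: a=1, p=1, q=10
  k=3: a=3, p=4, q=39

4/39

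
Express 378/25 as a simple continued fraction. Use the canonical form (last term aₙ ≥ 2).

378 = 15*25 + 3
25 = 8*3 + 1
3 = 3*1 + 0  (stop)
So 378/25 = [15; 8, 3].

[15; 8, 3]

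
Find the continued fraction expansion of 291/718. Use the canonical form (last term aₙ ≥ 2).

291 = 0*718 + 291
718 = 2*291 + 136
291 = 2*136 + 19
136 = 7*19 + 3
19 = 6*3 + 1
3 = 3*1 + 0  (stop)
So 291/718 = [0; 2, 2, 7, 6, 3].

[0; 2, 2, 7, 6, 3]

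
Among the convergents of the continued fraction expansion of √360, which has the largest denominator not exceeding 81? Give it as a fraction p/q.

721/38

√360 = [18; 1, 36, …] (period length 2).
Convergents:
  p_0/q_0 = 18/1
  p_1/q_1 = 19/1
  p_2/q_2 = 702/37
  p_3/q_3 = 721/38
  p_4/q_4 = 26658/1405
q_3 = 38 ≤ 81 < 1405 = q_4, so the answer is 721/38.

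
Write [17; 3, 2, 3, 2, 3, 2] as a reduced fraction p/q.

7487/433

Fold from the inside: start with 2/1.
  3 + 1/2 = 7/2
  2 + 2/7 = 16/7
  3 + 7/16 = 55/16
  2 + 16/55 = 126/55
  3 + 55/126 = 433/126
  17 + 126/433 = 7487/433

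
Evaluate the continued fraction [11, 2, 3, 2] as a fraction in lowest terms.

183/16

Using pₖ = aₖpₖ₋₁ + pₖ₋₂ and qₖ = aₖqₖ₋₁ + qₖ₋₂:
  k=0: a=11, p=11, q=1
  k=1: a=2, p=23, q=2
  k=2: a=3, p=80, q=7
  k=3: a=2, p=183, q=16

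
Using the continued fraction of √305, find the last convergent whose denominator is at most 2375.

34195/1958

√305 = [17; 2, 6, 2, 34, …] (period length 4).
Convergents:
  p_0/q_0 = 17/1
  p_1/q_1 = 35/2
  p_2/q_2 = 227/13
  p_3/q_3 = 489/28
  p_4/q_4 = 16853/965
  p_5/q_5 = 34195/1958
  p_6/q_6 = 222023/12713
q_5 = 1958 ≤ 2375 < 12713 = q_6, so the answer is 34195/1958.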